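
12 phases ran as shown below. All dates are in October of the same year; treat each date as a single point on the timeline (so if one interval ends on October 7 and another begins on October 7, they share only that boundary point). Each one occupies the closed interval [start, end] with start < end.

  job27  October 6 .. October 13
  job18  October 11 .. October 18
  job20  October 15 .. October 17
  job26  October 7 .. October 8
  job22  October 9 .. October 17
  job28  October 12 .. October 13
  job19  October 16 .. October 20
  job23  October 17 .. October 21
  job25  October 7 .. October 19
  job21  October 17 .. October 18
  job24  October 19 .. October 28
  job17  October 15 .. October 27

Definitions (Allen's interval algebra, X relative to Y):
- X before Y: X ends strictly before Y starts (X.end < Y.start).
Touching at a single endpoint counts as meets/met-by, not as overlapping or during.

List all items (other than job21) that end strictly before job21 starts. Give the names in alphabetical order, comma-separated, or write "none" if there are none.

Target job21 = [October 17, October 18].
job17 [October 15, October 27] → contains → no.
job18 [October 11, October 18] → finished-by → no.
job19 [October 16, October 20] → contains → no.
job20 [October 15, October 17] → meets → no.
job22 [October 9, October 17] → meets → no.
job23 [October 17, October 21] → started-by → no.
job24 [October 19, October 28] → after → no.
job25 [October 7, October 19] → contains → no.
job26 [October 7, October 8] → before → yes.
job27 [October 6, October 13] → before → yes.
job28 [October 12, October 13] → before → yes.
Result: job26, job27, job28.

job26, job27, job28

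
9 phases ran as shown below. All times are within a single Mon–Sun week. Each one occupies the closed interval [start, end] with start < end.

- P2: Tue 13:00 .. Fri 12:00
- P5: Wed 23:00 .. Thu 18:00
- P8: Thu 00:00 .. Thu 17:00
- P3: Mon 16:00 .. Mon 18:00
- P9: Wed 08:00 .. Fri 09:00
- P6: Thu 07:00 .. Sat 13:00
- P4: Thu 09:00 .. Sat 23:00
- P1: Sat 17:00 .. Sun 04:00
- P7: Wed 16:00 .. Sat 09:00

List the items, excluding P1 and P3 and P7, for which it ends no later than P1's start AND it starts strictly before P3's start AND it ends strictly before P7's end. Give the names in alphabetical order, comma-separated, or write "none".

Conditions: its end is no later than P1's start (X.end <= Sat 17:00) AND its start is strictly before P3's start (X.start < Mon 16:00) AND its end is strictly before P7's end (X.end < Sat 09:00).
P2: end Fri 12:00 <= Sat 17:00? ✓; start Tue 13:00 < Mon 16:00? ✗; end Fri 12:00 < Sat 09:00? ✓ → no.
P4: end Sat 23:00 <= Sat 17:00? ✗; start Thu 09:00 < Mon 16:00? ✗; end Sat 23:00 < Sat 09:00? ✗ → no.
P5: end Thu 18:00 <= Sat 17:00? ✓; start Wed 23:00 < Mon 16:00? ✗; end Thu 18:00 < Sat 09:00? ✓ → no.
P6: end Sat 13:00 <= Sat 17:00? ✓; start Thu 07:00 < Mon 16:00? ✗; end Sat 13:00 < Sat 09:00? ✗ → no.
P8: end Thu 17:00 <= Sat 17:00? ✓; start Thu 00:00 < Mon 16:00? ✗; end Thu 17:00 < Sat 09:00? ✓ → no.
P9: end Fri 09:00 <= Sat 17:00? ✓; start Wed 08:00 < Mon 16:00? ✗; end Fri 09:00 < Sat 09:00? ✓ → no.
Result: none.

none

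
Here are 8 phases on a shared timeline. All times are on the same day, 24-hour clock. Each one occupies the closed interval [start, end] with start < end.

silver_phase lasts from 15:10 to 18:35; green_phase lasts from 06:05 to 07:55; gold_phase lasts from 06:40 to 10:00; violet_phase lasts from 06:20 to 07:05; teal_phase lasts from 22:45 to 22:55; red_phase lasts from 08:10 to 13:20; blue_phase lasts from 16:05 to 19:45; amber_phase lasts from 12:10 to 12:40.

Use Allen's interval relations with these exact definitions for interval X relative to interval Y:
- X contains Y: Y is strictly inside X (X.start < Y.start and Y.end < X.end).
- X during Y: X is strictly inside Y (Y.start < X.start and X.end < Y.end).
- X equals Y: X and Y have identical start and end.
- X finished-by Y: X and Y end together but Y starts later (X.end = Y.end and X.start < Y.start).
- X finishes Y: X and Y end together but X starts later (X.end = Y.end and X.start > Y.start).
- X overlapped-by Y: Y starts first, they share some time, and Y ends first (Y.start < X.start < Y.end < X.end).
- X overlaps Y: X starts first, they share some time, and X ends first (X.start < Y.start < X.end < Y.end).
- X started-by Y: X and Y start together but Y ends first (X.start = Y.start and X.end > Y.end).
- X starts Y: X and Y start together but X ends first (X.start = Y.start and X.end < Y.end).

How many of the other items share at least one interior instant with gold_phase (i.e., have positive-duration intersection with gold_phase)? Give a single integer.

Target gold_phase = [06:40, 10:00].
amber_phase [12:10, 12:40] → after → no.
blue_phase [16:05, 19:45] → after → no.
green_phase [06:05, 07:55] → overlaps → counts.
red_phase [08:10, 13:20] → overlapped-by → counts.
silver_phase [15:10, 18:35] → after → no.
teal_phase [22:45, 22:55] → after → no.
violet_phase [06:20, 07:05] → overlaps → counts.
Total: 3.

3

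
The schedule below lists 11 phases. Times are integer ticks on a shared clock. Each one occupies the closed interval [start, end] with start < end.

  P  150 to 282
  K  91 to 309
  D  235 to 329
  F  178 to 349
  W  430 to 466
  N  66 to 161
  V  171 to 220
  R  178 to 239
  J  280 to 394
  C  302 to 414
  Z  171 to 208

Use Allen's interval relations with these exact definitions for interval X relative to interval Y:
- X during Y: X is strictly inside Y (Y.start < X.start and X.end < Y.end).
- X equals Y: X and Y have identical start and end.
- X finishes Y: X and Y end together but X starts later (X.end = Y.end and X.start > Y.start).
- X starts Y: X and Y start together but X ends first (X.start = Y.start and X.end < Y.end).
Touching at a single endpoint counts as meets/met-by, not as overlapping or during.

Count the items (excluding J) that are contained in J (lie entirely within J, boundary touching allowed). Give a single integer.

0

Target J = [280, 394].
C [302, 414] → overlapped-by → no.
D [235, 329] → overlaps → no.
F [178, 349] → overlaps → no.
K [91, 309] → overlaps → no.
N [66, 161] → before → no.
P [150, 282] → overlaps → no.
R [178, 239] → before → no.
V [171, 220] → before → no.
W [430, 466] → after → no.
Z [171, 208] → before → no.
Total: 0.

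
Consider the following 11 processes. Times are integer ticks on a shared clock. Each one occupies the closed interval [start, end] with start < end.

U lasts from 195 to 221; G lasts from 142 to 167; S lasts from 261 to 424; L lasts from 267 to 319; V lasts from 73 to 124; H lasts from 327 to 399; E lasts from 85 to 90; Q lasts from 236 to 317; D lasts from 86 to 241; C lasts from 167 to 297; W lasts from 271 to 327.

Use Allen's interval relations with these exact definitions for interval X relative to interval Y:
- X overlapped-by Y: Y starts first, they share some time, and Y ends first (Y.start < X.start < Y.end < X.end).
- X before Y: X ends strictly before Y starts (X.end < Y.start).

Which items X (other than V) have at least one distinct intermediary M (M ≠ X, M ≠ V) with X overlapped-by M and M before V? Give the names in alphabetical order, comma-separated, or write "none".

Target V = [73, 124].
Intermediaries M with M before V: none.
Union: none.

none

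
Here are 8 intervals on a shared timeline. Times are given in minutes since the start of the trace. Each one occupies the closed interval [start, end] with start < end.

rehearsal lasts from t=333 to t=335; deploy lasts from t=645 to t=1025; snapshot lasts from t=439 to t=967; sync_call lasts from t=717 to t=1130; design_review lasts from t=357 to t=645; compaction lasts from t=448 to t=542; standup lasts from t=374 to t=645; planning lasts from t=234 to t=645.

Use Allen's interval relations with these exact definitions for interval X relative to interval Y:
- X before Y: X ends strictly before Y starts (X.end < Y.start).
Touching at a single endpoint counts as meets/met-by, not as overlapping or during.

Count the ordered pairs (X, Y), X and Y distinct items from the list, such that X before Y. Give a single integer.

11

Checking all 56 ordered pairs for relation 'before'; matching pairs in alphabetical order:
(compaction, deploy): compaction before deploy ✓
(compaction, sync_call): compaction before sync_call ✓
(design_review, sync_call): design_review before sync_call ✓
(planning, sync_call): planning before sync_call ✓
(rehearsal, compaction): rehearsal before compaction ✓
(rehearsal, deploy): rehearsal before deploy ✓
(rehearsal, design_review): rehearsal before design_review ✓
(rehearsal, snapshot): rehearsal before snapshot ✓
(rehearsal, standup): rehearsal before standup ✓
(rehearsal, sync_call): rehearsal before sync_call ✓
(standup, sync_call): standup before sync_call ✓
Count: 11.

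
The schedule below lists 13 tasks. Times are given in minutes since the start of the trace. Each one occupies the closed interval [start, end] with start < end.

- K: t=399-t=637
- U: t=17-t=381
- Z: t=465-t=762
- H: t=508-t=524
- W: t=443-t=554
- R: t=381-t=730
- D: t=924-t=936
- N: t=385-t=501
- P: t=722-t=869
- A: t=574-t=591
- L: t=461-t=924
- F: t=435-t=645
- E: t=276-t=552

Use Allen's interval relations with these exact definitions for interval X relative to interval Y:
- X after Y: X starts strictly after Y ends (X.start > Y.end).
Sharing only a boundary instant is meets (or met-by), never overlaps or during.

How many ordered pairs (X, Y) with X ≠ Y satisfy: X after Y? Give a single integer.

32

Checking all 156 ordered pairs for relation 'after'; matching pairs in alphabetical order:
(A, E): A after E ✓
(A, H): A after H ✓
(A, N): A after N ✓
(A, U): A after U ✓
(A, W): A after W ✓
(D, A): D after A ✓
(D, E): D after E ✓
(D, F): D after F ✓
(D, H): D after H ✓
(D, K): D after K ✓
(D, N): D after N ✓
(D, P): D after P ✓
(D, R): D after R ✓
(D, U): D after U ✓
(D, W): D after W ✓
(D, Z): D after Z ✓
(F, U): F after U ✓
(H, N): H after N ✓
(H, U): H after U ✓
(K, U): K after U ✓
(L, U): L after U ✓
(N, U): N after U ✓
(P, A): P after A ✓
(P, E): P after E ✓
... plus 8 further pairs not listed.
Count: 32.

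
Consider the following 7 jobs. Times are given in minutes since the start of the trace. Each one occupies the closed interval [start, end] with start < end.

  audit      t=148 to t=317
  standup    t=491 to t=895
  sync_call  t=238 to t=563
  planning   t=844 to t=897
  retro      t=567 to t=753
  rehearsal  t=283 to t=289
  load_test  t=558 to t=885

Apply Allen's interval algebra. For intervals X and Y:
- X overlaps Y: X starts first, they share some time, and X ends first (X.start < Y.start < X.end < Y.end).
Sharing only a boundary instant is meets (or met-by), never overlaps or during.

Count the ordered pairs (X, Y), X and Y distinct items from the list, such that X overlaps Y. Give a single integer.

5

Checking all 42 ordered pairs for relation 'overlaps'; matching pairs in alphabetical order:
(audit, sync_call): audit overlaps sync_call ✓
(load_test, planning): load_test overlaps planning ✓
(standup, planning): standup overlaps planning ✓
(sync_call, load_test): sync_call overlaps load_test ✓
(sync_call, standup): sync_call overlaps standup ✓
Count: 5.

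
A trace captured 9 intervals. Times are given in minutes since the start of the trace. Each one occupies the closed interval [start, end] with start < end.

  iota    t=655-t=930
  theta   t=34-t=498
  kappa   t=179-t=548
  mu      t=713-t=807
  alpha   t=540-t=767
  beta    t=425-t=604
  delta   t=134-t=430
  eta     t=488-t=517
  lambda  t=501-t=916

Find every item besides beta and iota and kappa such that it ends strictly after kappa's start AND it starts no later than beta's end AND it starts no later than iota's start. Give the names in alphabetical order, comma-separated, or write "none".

alpha, delta, eta, lambda, theta

Conditions: its end is strictly after kappa's start (X.end > t=179) AND its start is no later than beta's end (X.start <= t=604) AND its start is no later than iota's start (X.start <= t=655).
alpha: end t=767 > t=179? ✓; start t=540 <= t=604? ✓; start t=540 <= t=655? ✓ → yes.
delta: end t=430 > t=179? ✓; start t=134 <= t=604? ✓; start t=134 <= t=655? ✓ → yes.
eta: end t=517 > t=179? ✓; start t=488 <= t=604? ✓; start t=488 <= t=655? ✓ → yes.
lambda: end t=916 > t=179? ✓; start t=501 <= t=604? ✓; start t=501 <= t=655? ✓ → yes.
mu: end t=807 > t=179? ✓; start t=713 <= t=604? ✗; start t=713 <= t=655? ✗ → no.
theta: end t=498 > t=179? ✓; start t=34 <= t=604? ✓; start t=34 <= t=655? ✓ → yes.
Result: alpha, delta, eta, lambda, theta.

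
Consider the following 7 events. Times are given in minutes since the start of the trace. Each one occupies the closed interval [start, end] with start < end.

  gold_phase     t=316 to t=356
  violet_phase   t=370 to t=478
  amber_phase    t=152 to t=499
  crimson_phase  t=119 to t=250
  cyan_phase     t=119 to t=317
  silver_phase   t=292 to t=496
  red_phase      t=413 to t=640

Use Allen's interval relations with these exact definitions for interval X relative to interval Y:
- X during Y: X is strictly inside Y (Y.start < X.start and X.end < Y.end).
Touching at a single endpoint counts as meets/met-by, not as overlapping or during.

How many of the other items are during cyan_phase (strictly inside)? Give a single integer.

Target cyan_phase = [t=119, t=317].
amber_phase [t=152, t=499] → overlapped-by → no.
crimson_phase [t=119, t=250] → starts → no.
gold_phase [t=316, t=356] → overlapped-by → no.
red_phase [t=413, t=640] → after → no.
silver_phase [t=292, t=496] → overlapped-by → no.
violet_phase [t=370, t=478] → after → no.
Total: 0.

0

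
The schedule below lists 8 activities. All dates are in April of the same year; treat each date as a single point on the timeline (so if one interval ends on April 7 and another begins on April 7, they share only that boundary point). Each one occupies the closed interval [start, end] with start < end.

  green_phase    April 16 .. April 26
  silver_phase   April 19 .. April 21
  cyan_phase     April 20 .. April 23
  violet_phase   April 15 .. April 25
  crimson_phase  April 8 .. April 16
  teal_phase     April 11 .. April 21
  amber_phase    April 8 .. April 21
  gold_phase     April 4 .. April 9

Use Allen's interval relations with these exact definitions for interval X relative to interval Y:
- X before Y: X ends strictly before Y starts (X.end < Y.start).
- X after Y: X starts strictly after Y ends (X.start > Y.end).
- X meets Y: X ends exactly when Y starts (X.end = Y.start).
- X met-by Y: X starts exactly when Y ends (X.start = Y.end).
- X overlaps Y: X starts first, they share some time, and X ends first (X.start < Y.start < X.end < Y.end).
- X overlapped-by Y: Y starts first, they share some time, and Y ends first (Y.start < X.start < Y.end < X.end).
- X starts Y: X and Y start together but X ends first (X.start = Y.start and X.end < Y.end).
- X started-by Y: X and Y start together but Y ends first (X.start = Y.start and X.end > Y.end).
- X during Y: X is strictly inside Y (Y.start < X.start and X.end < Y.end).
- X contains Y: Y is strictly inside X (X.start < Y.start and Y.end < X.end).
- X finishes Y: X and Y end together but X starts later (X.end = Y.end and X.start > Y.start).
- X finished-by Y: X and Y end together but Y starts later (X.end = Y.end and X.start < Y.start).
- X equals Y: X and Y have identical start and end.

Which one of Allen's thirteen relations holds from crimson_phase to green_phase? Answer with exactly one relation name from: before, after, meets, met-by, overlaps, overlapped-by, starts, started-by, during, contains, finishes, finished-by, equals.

crimson_phase = [April 8, April 16]; green_phase = [April 16, April 26].
Compare endpoints: crimson_phase.start < green_phase.start, crimson_phase.start < green_phase.end, crimson_phase.end = green_phase.start, crimson_phase.end < green_phase.end.
That pattern is 'meets'.

meets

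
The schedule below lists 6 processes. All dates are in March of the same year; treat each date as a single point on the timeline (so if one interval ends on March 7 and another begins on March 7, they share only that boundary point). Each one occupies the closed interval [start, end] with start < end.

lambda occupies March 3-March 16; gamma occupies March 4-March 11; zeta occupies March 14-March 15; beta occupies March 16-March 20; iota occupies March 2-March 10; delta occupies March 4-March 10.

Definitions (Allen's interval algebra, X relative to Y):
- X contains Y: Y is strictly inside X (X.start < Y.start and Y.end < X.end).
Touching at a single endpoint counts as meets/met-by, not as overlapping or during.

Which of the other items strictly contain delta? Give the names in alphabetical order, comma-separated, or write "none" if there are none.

Target delta = [March 4, March 10].
beta [March 16, March 20] → after → no.
gamma [March 4, March 11] → started-by → no.
iota [March 2, March 10] → finished-by → no.
lambda [March 3, March 16] → contains → yes.
zeta [March 14, March 15] → after → no.
Result: lambda.

lambda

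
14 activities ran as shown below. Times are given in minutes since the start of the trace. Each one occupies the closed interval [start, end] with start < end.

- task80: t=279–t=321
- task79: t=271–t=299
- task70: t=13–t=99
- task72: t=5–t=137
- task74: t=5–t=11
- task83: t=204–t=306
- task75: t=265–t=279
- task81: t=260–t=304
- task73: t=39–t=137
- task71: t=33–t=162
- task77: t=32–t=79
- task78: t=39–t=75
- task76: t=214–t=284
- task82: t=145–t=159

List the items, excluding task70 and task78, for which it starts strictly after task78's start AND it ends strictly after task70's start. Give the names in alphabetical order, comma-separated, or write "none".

Conditions: its start is strictly after task78's start (X.start > t=39) AND its end is strictly after task70's start (X.end > t=13).
task71: start t=33 > t=39? ✗; end t=162 > t=13? ✓ → no.
task72: start t=5 > t=39? ✗; end t=137 > t=13? ✓ → no.
task73: start t=39 > t=39? ✗; end t=137 > t=13? ✓ → no.
task74: start t=5 > t=39? ✗; end t=11 > t=13? ✗ → no.
task75: start t=265 > t=39? ✓; end t=279 > t=13? ✓ → yes.
task76: start t=214 > t=39? ✓; end t=284 > t=13? ✓ → yes.
task77: start t=32 > t=39? ✗; end t=79 > t=13? ✓ → no.
task79: start t=271 > t=39? ✓; end t=299 > t=13? ✓ → yes.
task80: start t=279 > t=39? ✓; end t=321 > t=13? ✓ → yes.
task81: start t=260 > t=39? ✓; end t=304 > t=13? ✓ → yes.
task82: start t=145 > t=39? ✓; end t=159 > t=13? ✓ → yes.
task83: start t=204 > t=39? ✓; end t=306 > t=13? ✓ → yes.
Result: task75, task76, task79, task80, task81, task82, task83.

task75, task76, task79, task80, task81, task82, task83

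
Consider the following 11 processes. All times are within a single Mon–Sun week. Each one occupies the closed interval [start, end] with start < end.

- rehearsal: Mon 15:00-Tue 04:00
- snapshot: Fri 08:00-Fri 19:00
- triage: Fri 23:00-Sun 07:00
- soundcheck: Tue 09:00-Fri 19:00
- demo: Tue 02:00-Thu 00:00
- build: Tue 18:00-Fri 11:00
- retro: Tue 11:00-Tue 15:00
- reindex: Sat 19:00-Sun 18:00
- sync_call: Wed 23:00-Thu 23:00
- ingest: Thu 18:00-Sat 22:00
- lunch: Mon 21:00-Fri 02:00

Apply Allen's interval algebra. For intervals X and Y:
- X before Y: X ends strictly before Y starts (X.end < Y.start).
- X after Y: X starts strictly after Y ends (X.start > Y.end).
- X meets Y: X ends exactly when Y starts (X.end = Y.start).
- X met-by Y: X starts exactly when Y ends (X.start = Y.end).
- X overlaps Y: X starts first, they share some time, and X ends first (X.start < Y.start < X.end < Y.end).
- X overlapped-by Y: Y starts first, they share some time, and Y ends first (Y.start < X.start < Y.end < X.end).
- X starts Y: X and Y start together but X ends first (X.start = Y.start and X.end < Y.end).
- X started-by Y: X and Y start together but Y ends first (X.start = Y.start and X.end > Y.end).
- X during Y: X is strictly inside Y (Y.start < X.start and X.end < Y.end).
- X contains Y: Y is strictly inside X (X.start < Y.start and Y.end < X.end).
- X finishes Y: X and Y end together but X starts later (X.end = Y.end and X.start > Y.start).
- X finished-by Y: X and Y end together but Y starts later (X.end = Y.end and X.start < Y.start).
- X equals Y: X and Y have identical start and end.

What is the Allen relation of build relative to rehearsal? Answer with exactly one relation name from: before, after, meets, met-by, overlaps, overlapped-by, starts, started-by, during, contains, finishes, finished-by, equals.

after

build = [Tue 18:00, Fri 11:00]; rehearsal = [Mon 15:00, Tue 04:00].
Compare endpoints: build.start > rehearsal.start, build.start > rehearsal.end, build.end > rehearsal.start, build.end > rehearsal.end.
That pattern is 'after'.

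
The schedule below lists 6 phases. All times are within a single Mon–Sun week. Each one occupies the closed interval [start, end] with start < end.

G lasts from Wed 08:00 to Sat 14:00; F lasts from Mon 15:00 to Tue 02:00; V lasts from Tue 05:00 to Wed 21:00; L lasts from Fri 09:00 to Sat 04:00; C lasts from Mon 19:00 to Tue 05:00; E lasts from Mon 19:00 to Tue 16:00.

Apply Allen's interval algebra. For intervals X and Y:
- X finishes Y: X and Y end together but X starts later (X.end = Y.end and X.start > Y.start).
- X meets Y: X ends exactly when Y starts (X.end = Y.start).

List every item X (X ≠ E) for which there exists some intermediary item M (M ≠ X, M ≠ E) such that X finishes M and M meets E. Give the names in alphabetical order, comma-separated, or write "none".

none

Target E = [Mon 19:00, Tue 16:00].
Intermediaries M with M meets E: none.
Union: none.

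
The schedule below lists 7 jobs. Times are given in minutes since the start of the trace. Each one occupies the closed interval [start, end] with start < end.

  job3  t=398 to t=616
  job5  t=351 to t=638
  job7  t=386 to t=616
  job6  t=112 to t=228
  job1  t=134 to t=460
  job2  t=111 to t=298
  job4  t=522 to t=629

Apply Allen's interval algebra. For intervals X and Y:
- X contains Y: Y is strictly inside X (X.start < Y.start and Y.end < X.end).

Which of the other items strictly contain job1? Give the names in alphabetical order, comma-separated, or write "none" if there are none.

none

Target job1 = [t=134, t=460].
job2 [t=111, t=298] → overlaps → no.
job3 [t=398, t=616] → overlapped-by → no.
job4 [t=522, t=629] → after → no.
job5 [t=351, t=638] → overlapped-by → no.
job6 [t=112, t=228] → overlaps → no.
job7 [t=386, t=616] → overlapped-by → no.
Result: none.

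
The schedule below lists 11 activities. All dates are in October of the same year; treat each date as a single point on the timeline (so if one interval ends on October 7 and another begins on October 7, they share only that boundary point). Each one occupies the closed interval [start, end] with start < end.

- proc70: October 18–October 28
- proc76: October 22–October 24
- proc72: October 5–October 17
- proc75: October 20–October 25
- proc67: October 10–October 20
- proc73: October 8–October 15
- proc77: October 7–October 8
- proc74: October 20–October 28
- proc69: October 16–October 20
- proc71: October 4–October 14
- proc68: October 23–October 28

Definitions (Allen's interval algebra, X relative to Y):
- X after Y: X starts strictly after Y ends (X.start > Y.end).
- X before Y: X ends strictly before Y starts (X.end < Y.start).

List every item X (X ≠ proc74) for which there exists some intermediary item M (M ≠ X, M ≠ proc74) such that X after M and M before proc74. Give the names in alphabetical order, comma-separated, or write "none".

Target proc74 = [October 20, October 28].
Intermediaries M with M before proc74: proc71, proc72, proc73, proc77.
Via proc71 — items with X after proc71: proc68, proc69, proc70, proc75, proc76.
Via proc72 — items with X after proc72: proc68, proc70, proc75, proc76.
Via proc73 — items with X after proc73: proc68, proc69, proc70, proc75, proc76.
Via proc77 — items with X after proc77: proc67, proc68, proc69, proc70, proc75, proc76.
Union: proc67, proc68, proc69, proc70, proc75, proc76.

proc67, proc68, proc69, proc70, proc75, proc76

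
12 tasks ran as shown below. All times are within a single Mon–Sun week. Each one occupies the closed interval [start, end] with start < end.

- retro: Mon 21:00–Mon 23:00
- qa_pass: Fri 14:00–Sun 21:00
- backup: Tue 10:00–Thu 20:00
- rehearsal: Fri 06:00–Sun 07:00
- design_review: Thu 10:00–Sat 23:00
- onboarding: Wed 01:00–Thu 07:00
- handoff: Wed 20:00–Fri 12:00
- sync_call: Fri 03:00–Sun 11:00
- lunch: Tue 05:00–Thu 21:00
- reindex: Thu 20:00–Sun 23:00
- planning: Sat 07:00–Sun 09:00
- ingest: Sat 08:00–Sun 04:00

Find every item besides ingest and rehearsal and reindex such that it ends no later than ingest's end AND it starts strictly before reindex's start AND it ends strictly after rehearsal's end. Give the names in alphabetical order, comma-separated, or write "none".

none

Conditions: its end is no later than ingest's end (X.end <= Sun 04:00) AND its start is strictly before reindex's start (X.start < Thu 20:00) AND its end is strictly after rehearsal's end (X.end > Sun 07:00).
backup: end Thu 20:00 <= Sun 04:00? ✓; start Tue 10:00 < Thu 20:00? ✓; end Thu 20:00 > Sun 07:00? ✗ → no.
design_review: end Sat 23:00 <= Sun 04:00? ✓; start Thu 10:00 < Thu 20:00? ✓; end Sat 23:00 > Sun 07:00? ✗ → no.
handoff: end Fri 12:00 <= Sun 04:00? ✓; start Wed 20:00 < Thu 20:00? ✓; end Fri 12:00 > Sun 07:00? ✗ → no.
lunch: end Thu 21:00 <= Sun 04:00? ✓; start Tue 05:00 < Thu 20:00? ✓; end Thu 21:00 > Sun 07:00? ✗ → no.
onboarding: end Thu 07:00 <= Sun 04:00? ✓; start Wed 01:00 < Thu 20:00? ✓; end Thu 07:00 > Sun 07:00? ✗ → no.
planning: end Sun 09:00 <= Sun 04:00? ✗; start Sat 07:00 < Thu 20:00? ✗; end Sun 09:00 > Sun 07:00? ✓ → no.
qa_pass: end Sun 21:00 <= Sun 04:00? ✗; start Fri 14:00 < Thu 20:00? ✗; end Sun 21:00 > Sun 07:00? ✓ → no.
retro: end Mon 23:00 <= Sun 04:00? ✓; start Mon 21:00 < Thu 20:00? ✓; end Mon 23:00 > Sun 07:00? ✗ → no.
sync_call: end Sun 11:00 <= Sun 04:00? ✗; start Fri 03:00 < Thu 20:00? ✗; end Sun 11:00 > Sun 07:00? ✓ → no.
Result: none.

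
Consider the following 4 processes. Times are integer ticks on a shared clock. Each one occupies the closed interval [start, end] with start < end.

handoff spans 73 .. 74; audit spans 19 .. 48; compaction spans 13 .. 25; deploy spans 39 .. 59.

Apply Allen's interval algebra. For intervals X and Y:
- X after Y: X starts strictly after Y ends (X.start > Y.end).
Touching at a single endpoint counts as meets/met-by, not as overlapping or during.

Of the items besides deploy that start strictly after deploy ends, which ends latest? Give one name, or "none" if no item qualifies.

Target deploy = [39, 59].
audit [19, 48] → overlaps → excluded.
compaction [13, 25] → before → excluded.
handoff [73, 74] → after → candidate.
Among candidates, latest end is 74 → handoff.

handoff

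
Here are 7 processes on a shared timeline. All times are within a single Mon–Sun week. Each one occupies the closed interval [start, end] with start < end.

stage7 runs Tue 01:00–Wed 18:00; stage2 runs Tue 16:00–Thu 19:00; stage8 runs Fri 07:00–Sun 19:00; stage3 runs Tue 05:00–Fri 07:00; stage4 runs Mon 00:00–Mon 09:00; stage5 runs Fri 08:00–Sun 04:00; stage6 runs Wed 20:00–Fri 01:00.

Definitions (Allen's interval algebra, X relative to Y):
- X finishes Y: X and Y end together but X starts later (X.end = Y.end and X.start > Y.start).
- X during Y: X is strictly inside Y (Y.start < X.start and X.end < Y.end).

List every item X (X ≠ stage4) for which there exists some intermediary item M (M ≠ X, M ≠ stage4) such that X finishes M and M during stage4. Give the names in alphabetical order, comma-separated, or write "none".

none

Target stage4 = [Mon 00:00, Mon 09:00].
Intermediaries M with M during stage4: none.
Union: none.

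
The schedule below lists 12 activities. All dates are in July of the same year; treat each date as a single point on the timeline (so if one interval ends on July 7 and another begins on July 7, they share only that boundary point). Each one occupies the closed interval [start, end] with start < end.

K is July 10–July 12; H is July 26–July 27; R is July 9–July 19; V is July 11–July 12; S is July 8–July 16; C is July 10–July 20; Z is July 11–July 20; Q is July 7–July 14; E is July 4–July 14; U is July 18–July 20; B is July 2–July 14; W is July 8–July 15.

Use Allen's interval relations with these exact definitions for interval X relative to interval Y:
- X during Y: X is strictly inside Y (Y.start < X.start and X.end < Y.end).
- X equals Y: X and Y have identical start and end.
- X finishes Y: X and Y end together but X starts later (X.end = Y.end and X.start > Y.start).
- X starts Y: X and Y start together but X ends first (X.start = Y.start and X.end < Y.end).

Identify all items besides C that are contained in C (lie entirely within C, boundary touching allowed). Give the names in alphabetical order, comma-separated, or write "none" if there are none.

K, U, V, Z

Target C = [July 10, July 20].
B [July 2, July 14] → overlaps → no.
E [July 4, July 14] → overlaps → no.
H [July 26, July 27] → after → no.
K [July 10, July 12] → starts → yes.
Q [July 7, July 14] → overlaps → no.
R [July 9, July 19] → overlaps → no.
S [July 8, July 16] → overlaps → no.
U [July 18, July 20] → finishes → yes.
V [July 11, July 12] → during → yes.
W [July 8, July 15] → overlaps → no.
Z [July 11, July 20] → finishes → yes.
Result: K, U, V, Z.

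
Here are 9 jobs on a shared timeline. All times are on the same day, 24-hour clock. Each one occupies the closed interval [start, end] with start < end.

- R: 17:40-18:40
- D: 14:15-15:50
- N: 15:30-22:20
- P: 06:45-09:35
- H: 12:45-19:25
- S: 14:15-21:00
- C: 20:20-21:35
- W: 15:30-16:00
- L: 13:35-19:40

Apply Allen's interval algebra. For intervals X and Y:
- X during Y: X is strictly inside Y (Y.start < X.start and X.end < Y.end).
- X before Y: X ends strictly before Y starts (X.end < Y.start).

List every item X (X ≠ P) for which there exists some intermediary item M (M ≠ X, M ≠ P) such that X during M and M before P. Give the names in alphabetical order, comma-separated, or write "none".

Target P = [06:45, 09:35].
Intermediaries M with M before P: none.
Union: none.

none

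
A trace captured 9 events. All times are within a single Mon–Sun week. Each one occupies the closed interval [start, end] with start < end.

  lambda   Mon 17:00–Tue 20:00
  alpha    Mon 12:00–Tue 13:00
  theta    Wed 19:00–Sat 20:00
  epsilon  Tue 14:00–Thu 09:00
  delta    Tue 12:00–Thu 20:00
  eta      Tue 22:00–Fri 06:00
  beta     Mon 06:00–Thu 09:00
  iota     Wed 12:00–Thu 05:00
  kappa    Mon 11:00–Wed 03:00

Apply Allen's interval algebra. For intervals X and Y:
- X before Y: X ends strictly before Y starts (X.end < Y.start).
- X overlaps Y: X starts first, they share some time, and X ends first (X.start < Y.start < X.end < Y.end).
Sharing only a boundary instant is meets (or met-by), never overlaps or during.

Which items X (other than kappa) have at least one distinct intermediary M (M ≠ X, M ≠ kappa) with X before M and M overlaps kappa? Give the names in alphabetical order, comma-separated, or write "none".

Target kappa = [Mon 11:00, Wed 03:00].
Intermediaries M with M overlaps kappa: none.
Union: none.

none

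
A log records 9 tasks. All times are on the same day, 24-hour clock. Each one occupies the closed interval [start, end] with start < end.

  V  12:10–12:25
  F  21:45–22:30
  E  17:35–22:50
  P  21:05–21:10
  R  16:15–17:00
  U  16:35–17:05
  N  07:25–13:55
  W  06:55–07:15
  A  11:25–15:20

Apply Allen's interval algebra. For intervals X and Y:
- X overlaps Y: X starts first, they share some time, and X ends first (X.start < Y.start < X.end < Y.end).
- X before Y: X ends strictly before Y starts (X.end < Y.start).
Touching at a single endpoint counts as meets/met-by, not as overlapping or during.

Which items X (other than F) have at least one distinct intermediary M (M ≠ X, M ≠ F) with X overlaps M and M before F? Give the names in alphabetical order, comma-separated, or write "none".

N, R

Target F = [21:45, 22:30].
Intermediaries M with M before F: A, N, P, R, U, V, W.
Via A — items with X overlaps A: N.
Via N — items with X overlaps N: none.
Via P — items with X overlaps P: none.
Via R — items with X overlaps R: none.
Via U — items with X overlaps U: R.
Via V — items with X overlaps V: none.
Via W — items with X overlaps W: none.
Union: N, R.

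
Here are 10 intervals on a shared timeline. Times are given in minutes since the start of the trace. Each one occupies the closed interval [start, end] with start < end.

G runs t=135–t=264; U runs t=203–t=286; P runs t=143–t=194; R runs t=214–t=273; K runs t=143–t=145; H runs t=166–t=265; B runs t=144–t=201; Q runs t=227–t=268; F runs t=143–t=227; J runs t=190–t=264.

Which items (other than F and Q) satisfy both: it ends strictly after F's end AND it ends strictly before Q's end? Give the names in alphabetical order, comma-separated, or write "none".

Conditions: its end is strictly after F's end (X.end > t=227) AND its end is strictly before Q's end (X.end < t=268).
B: end t=201 > t=227? ✗; end t=201 < t=268? ✓ → no.
G: end t=264 > t=227? ✓; end t=264 < t=268? ✓ → yes.
H: end t=265 > t=227? ✓; end t=265 < t=268? ✓ → yes.
J: end t=264 > t=227? ✓; end t=264 < t=268? ✓ → yes.
K: end t=145 > t=227? ✗; end t=145 < t=268? ✓ → no.
P: end t=194 > t=227? ✗; end t=194 < t=268? ✓ → no.
R: end t=273 > t=227? ✓; end t=273 < t=268? ✗ → no.
U: end t=286 > t=227? ✓; end t=286 < t=268? ✗ → no.
Result: G, H, J.

G, H, J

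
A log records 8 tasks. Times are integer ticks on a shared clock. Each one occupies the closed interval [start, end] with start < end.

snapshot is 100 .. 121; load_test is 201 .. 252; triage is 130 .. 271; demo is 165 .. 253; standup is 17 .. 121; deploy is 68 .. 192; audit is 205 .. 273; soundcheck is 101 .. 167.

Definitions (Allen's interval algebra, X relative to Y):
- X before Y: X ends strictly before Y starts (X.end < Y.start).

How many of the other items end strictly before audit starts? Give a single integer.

Target audit = [205, 273].
demo [165, 253] → overlaps → no.
deploy [68, 192] → before → counts.
load_test [201, 252] → overlaps → no.
snapshot [100, 121] → before → counts.
soundcheck [101, 167] → before → counts.
standup [17, 121] → before → counts.
triage [130, 271] → overlaps → no.
Total: 4.

4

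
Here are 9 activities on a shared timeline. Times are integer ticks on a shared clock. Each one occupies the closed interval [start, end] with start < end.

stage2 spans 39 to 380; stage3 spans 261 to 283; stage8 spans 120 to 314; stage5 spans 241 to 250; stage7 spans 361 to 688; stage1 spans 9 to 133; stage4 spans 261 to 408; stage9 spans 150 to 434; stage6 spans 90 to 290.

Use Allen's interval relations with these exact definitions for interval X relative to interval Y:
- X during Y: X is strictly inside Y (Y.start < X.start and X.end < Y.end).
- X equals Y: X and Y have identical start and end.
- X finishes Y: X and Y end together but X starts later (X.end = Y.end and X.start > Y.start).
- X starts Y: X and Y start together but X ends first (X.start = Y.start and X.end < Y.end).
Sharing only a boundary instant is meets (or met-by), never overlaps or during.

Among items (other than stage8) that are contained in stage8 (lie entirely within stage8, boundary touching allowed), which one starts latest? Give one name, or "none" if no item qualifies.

stage3

Target stage8 = [120, 314].
stage1 [9, 133] → overlaps → excluded.
stage2 [39, 380] → contains → excluded.
stage3 [261, 283] → during → candidate.
stage4 [261, 408] → overlapped-by → excluded.
stage5 [241, 250] → during → candidate.
stage6 [90, 290] → overlaps → excluded.
stage7 [361, 688] → after → excluded.
stage9 [150, 434] → overlapped-by → excluded.
Among candidates, latest start is 261 → stage3.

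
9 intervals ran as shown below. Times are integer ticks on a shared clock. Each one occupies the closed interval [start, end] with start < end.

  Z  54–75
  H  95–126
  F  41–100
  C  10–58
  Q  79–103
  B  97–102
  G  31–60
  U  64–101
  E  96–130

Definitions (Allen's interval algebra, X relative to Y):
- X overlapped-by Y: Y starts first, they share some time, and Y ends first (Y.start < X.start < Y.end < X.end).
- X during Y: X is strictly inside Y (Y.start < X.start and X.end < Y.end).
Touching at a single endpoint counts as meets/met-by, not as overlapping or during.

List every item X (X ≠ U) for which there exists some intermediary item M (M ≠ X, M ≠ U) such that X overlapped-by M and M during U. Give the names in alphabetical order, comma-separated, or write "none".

none

Target U = [64, 101].
Intermediaries M with M during U: none.
Union: none.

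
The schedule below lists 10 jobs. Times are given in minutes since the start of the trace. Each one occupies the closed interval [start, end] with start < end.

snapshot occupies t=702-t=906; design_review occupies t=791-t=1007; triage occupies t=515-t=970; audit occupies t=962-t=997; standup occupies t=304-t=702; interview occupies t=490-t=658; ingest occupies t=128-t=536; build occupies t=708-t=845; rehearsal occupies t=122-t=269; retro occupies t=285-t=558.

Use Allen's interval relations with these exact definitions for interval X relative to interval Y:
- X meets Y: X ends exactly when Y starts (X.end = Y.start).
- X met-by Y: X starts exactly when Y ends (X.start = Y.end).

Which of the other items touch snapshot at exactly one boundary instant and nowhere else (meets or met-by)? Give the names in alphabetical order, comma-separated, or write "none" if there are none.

standup

Target snapshot = [t=702, t=906].
audit [t=962, t=997] → after → no.
build [t=708, t=845] → during → no.
design_review [t=791, t=1007] → overlapped-by → no.
ingest [t=128, t=536] → before → no.
interview [t=490, t=658] → before → no.
rehearsal [t=122, t=269] → before → no.
retro [t=285, t=558] → before → no.
standup [t=304, t=702] → meets → yes.
triage [t=515, t=970] → contains → no.
Result: standup.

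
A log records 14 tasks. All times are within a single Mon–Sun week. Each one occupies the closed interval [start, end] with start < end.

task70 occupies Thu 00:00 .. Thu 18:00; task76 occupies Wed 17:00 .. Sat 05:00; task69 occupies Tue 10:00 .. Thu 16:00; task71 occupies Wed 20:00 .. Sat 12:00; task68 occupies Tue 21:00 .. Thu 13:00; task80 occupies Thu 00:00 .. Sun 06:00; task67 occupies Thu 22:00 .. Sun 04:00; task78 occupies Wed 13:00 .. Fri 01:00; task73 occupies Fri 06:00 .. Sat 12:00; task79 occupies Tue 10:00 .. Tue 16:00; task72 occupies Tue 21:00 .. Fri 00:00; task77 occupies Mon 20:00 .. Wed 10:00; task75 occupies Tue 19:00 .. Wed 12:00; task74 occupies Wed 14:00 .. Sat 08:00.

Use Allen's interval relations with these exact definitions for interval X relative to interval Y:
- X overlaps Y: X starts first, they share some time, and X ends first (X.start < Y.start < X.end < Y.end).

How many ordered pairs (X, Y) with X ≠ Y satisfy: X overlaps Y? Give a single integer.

Checking all 182 ordered pairs for relation 'overlaps'; matching pairs in alphabetical order:
(task68, task70): task68 overlaps task70 ✓
(task68, task71): task68 overlaps task71 ✓
(task68, task74): task68 overlaps task74 ✓
(task68, task76): task68 overlaps task76 ✓
(task68, task78): task68 overlaps task78 ✓
(task68, task80): task68 overlaps task80 ✓
(task69, task70): task69 overlaps task70 ✓
(task69, task71): task69 overlaps task71 ✓
(task69, task72): task69 overlaps task72 ✓
(task69, task74): task69 overlaps task74 ✓
(task69, task76): task69 overlaps task76 ✓
(task69, task78): task69 overlaps task78 ✓
(task69, task80): task69 overlaps task80 ✓
(task71, task67): task71 overlaps task67 ✓
(task71, task80): task71 overlaps task80 ✓
(task72, task67): task72 overlaps task67 ✓
(task72, task71): task72 overlaps task71 ✓
(task72, task74): task72 overlaps task74 ✓
(task72, task76): task72 overlaps task76 ✓
(task72, task78): task72 overlaps task78 ✓
(task72, task80): task72 overlaps task80 ✓
(task74, task67): task74 overlaps task67 ✓
(task74, task71): task74 overlaps task71 ✓
(task74, task73): task74 overlaps task73 ✓
... plus 16 further pairs not listed.
Count: 40.

40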